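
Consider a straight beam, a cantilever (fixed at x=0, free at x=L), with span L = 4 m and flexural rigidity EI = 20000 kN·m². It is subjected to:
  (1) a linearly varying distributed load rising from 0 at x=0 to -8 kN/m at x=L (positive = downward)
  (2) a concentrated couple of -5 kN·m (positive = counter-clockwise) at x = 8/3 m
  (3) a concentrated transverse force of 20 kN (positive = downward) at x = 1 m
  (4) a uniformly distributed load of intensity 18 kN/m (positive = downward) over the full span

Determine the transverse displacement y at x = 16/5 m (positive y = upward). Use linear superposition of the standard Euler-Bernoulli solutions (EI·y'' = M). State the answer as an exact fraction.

y(16/5) = -23878009/1406250000 m

Load 1 — triangular load w₀=-8 kN/m (0→w₀ over full span):
  y_1 = (w₀Lx³/12-w₀L²x²/6-w₀x⁵/(120L))/EI = ((-8)·4·(16/5)³/12-(-8)·4²·(16/5)²/6-(-8)·(16/5)⁵/(120·4))/20000 = 200192/29296875 m
Load 2 — applied couple M₀=-5 kN·m at a=8/3 m (b=L-a=4/3):
  y_2 = M₀a(2x-a)/(2EI)  [x>a] = (-5)·(8/3)·(2·(16/5)-(8/3))/(2·20000) = -7/5625 m
Load 3 — point force P=20 kN at a=1 m (b=L-a=3):
  y_3 = -Pa²(3x-a)/(6EI)  [x>a] = -20·1²·(3·(16/5)-1)/(6·20000) = -43/30000 m
Load 4 — uniform load w=18 kN/m over full span:
  y_4 = -wx²(x²-4Lx+6L²)/(24EI) = -18·(16/5)²·((16/5)²-4·4·(16/5)+6·4²)/(24·20000) = -8256/390625 m
Superposition: y = Σ y_i = -23878009/1406250000 m ≈ -0.016980 m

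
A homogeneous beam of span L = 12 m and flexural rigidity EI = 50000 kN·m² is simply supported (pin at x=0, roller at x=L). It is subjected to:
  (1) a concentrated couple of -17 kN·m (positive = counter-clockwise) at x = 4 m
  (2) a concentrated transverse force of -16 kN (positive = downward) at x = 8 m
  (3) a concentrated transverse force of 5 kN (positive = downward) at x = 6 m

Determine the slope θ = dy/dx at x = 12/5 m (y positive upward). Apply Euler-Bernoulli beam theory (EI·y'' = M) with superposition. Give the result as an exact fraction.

Load 1 — applied couple M₀=-17 kN·m at a=4 m (b=L-a=8):
  θ_1 = (M₀x²/(2L)+C₁)/EI  [x≤a] with C₁=M₀(3b²-L²)/(6L)=-34/3 = ((-17)·(12/5)²/(2·12)+(-34/3))/50000 = -289/937500 rad
Load 2 — point force P=-16 kN at a=8 m (b=L-a=4):
  θ_2 = -Pb(L²-b²-3x²)/(6LEI)  [x≤a] = -(-16)·4·(12²-4²-3·(12/5)²)/(6·12·50000) = 1384/703125 rad
Load 3 — point force P=5 kN at a=6 m (b=L-a=6):
  θ_3 = -Pb(L²-b²-3x²)/(6LEI)  [x≤a] = -5·6·(12²-6²-3·(12/5)²)/(6·12·50000) = -189/250000 rad
Superposition: θ = Σ θ_i = 10171/11250000 rad ≈ 0.000904 rad

θ(12/5) = 10171/11250000 rad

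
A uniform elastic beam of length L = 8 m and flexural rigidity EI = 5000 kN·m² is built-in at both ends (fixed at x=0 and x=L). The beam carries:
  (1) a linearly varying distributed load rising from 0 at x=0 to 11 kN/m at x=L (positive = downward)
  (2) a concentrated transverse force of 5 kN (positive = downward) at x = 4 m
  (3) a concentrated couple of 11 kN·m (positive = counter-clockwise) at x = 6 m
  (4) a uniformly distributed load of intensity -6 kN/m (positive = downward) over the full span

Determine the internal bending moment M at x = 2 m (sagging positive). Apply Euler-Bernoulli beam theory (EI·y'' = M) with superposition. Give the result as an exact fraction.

M(2) = -519/160 kN·m

Load 1 — triangular load w₀=11 kN/m (0→w₀ over full span):
  M_1 = 3w₀Lx/20 - w₀L²/30 - w₀x³/(6L) = 3·11·8·2/20 - 11·8²/30 - 11·2³/(6·8) = 11/10 kN·m
Load 2 — point force P=5 kN at a=4 m (b=L-a=4):
  M_2 = Pb²(3a+b)x/L³ - Pab²/L²  [x≤a] = 5·4²·(3·4+4)·2/8³ - 5·4·4²/8² = 0 kN·m
Load 3 — applied couple M₀=11 kN·m at a=6 m (b=L-a=2):
  M_3 = R_Ax - M_A  [x≤a] with R_A=99/64, M_A=55/16 = (99/64)·2 - (55/16) = -11/32 kN·m
Load 4 — uniform load w=-6 kN/m over full span:
  M_4 = wLx/2 - wL²/12 - wx²/2 = (-6)·8·2/2 - (-6)·8²/12 - (-6)·2²/2 = -4 kN·m
Superposition: M = Σ M_i = -519/160 kN·m ≈ -3.243750 kN·m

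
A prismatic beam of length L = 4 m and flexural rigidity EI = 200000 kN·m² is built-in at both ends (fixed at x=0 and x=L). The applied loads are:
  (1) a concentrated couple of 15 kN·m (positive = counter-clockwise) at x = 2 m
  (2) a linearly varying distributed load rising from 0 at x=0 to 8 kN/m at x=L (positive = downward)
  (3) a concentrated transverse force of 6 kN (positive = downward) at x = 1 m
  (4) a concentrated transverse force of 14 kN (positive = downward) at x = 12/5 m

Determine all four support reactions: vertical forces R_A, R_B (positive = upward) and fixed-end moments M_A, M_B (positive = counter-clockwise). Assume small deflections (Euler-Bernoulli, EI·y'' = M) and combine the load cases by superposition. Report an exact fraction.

Load 1 — applied couple M₀=15 kN·m at a=2 m (b=L-a=2):
  R_A = 6M₀ab/L³ = 6·15·2·2/4³ = 45/8 kN
  M_A = M₀b(2a-b)/L² = 15·2·(2·2-2)/4² = 15/4 kN·m
  R_B = -6M₀ab/L³ = -6·15·2·2/4³ = -45/8 kN
  M_B = M₀a(2b-a)/L² = 15·2·(2·2-2)/4² = 15/4 kN·m
Load 2 — triangular load w₀=8 kN/m (0→w₀ over full span):
  R_A = 3w₀L/20 = 3·8·4/20 = 24/5 kN
  M_A = w₀L²/30 = 8·4²/30 = 64/15 kN·m
  R_B = 7w₀L/20 = 7·8·4/20 = 56/5 kN
  M_B = -w₀L²/20 = -8·4²/20 = -32/5 kN·m
Load 3 — point force P=6 kN at a=1 m (b=L-a=3):
  R_A = Pb²(3a+b)/L³ = 6·3²·(3·1+3)/4³ = 81/16 kN
  M_A = Pab²/L² = 6·1·3²/4² = 27/8 kN·m
  R_B = Pa²(a+3b)/L³ = 6·1²·(1+3·3)/4³ = 15/16 kN
  M_B = -Pa²b/L² = -6·1²·3/4² = -9/8 kN·m
Load 4 — point force P=14 kN at a=12/5 m (b=L-a=8/5):
  R_A = Pb²(3a+b)/L³ = 14·(8/5)²·(3·(12/5)+(8/5))/4³ = 616/125 kN
  M_A = Pab²/L² = 14·(12/5)·(8/5)²/4² = 672/125 kN·m
  R_B = Pa²(a+3b)/L³ = 14·(12/5)²·((12/5)+3·(8/5))/4³ = 1134/125 kN
  M_B = -Pa²b/L² = -14·(12/5)²·(8/5)/4² = -1008/125 kN·m
Superposition: R_A = 40831/2000 kN, M_A = 50303/3000 kN·m, R_B = 31169/2000 kN, M_B = -11839/1000 kN·m

R_A = 40831/2000 kN, M_A = 50303/3000 kN·m, R_B = 31169/2000 kN, M_B = -11839/1000 kN·m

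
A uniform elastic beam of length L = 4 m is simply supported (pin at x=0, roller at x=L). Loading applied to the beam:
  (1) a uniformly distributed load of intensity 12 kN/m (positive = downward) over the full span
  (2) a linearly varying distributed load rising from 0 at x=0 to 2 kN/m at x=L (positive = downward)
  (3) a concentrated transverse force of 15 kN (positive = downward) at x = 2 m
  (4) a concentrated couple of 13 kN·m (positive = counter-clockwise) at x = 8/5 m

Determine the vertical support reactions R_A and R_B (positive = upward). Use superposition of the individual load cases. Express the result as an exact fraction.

Load 1 — uniform load w=12 kN/m over full span:
  R_A = wL/2 = 12·4/2 = 24 kN
  R_B = wL/2 = 12·4/2 = 24 kN
Load 2 — triangular load w₀=2 kN/m (0→w₀ over full span):
  R_A = w₀L/6 = 2·4/6 = 4/3 kN
  R_B = w₀L/3 = 2·4/3 = 8/3 kN
Load 3 — point force P=15 kN at a=2 m (b=L-a=2):
  R_A = Pb/L = 15·2/4 = 15/2 kN
  R_B = Pa/L = 15·2/4 = 15/2 kN
Load 4 — applied couple M₀=13 kN·m at a=8/5 m (b=L-a=12/5):
  R_A = M₀/L = 13/4 kN
  R_B = -M₀/L = -13/4 kN
Superposition: R_A = 433/12 kN, R_B = 371/12 kN

R_A = 433/12 kN, R_B = 371/12 kN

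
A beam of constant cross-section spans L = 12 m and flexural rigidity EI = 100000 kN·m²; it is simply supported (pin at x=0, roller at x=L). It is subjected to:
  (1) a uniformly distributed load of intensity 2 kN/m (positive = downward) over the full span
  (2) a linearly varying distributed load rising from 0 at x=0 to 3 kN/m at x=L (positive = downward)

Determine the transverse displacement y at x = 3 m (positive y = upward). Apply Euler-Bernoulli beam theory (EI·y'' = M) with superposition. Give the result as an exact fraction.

y(3) = -21141/3200000 m

Load 1 — uniform load w=2 kN/m over full span:
  y_1 = -wx(L³-2Lx²+x³)/(24EI) = -2·3·(12³-2·12·3²+3³)/(24·100000) = -1539/400000 m
Load 2 — triangular load w₀=3 kN/m (0→w₀ over full span):
  y_2 = -w₀x(7L⁴-10L²x²+3x⁴)/(360LEI) = -3·3·(7·12⁴-10·12²·3²+3·3⁴)/(360·12·100000) = -8829/3200000 m
Superposition: y = Σ y_i = -21141/3200000 m ≈ -0.006607 m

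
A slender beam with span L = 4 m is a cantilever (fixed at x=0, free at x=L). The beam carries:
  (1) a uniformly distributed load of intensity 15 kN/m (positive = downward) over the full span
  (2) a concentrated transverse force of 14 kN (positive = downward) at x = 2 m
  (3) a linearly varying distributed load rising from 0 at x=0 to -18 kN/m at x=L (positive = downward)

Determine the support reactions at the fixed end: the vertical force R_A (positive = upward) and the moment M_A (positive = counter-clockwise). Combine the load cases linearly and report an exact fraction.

Load 1 — uniform load w=15 kN/m over full span:
  R_A = wL = 15·4 = 60 kN
  M_A = wL²/2 = 15·4²/2 = 120 kN·m
Load 2 — point force P=14 kN at a=2 m (b=L-a=2):
  R_A = P = 14 kN
  M_A = Pa = 14·2 = 28 kN·m
Load 3 — triangular load w₀=-18 kN/m (0→w₀ over full span):
  R_A = w₀L/2 = (-18)·4/2 = -36 kN
  M_A = w₀L²/3 = (-18)·4²/3 = -96 kN·m
Superposition: R_A = 38 kN, M_A = 52 kN·m

R_A = 38 kN, M_A = 52 kN·m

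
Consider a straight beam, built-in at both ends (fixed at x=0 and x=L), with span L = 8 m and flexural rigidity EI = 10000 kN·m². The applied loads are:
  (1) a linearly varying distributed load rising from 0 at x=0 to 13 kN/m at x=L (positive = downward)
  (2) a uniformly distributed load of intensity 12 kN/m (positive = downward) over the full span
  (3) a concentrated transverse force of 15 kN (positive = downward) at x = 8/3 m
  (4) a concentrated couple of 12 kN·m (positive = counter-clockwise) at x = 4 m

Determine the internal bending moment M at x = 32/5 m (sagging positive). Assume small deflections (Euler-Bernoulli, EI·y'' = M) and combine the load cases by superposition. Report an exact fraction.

Load 1 — triangular load w₀=13 kN/m (0→w₀ over full span):
  M_1 = 3w₀Lx/20 - w₀L²/30 - w₀x³/(6L) = 3·13·8·(32/5)/20 - 13·8²/30 - 13·(32/5)³/(6·8) = 416/375 kN·m
Load 2 — uniform load w=12 kN/m over full span:
  M_2 = wLx/2 - wL²/12 - wx²/2 = 12·8·(32/5)/2 - 12·8²/12 - 12·(32/5)²/2 = -64/25 kN·m
Load 3 — point force P=15 kN at a=8/3 m (b=L-a=16/3):
  M_3 = Pa²(a+3b)(L-x)/L³ - Pa²b/L²  [x>a] = 15·(8/3)²·((8/3)+3·(16/3))·(8-(32/5))/8³ - 15·(8/3)²·(16/3)/8² = -8/3 kN·m
Load 4 — applied couple M₀=12 kN·m at a=4 m (b=L-a=4):
  M_4 = R_Ax - M_A - M₀  [x>a] with R_A=9/4, M_A=3 = (9/4)·(32/5) - 3 - 12 = -3/5 kN·m
Superposition: M = Σ M_i = -1769/375 kN·m ≈ -4.717333 kN·m

M(32/5) = -1769/375 kN·m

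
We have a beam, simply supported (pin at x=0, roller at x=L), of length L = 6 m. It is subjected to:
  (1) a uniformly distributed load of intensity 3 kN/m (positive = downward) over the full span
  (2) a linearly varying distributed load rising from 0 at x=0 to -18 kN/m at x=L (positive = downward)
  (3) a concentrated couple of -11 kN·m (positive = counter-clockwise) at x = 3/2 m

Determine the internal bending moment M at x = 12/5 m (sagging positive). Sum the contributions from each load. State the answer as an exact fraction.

Load 1 — uniform load w=3 kN/m over full span:
  M_1 = wx(L-x)/2 = 3·(12/5)·(6-(12/5))/2 = 324/25 kN·m
Load 2 — triangular load w₀=-18 kN/m (0→w₀ over full span):
  M_2 = w₀Lx/6 - w₀x³/(6L) = (-18)·6·(12/5)/6 - (-18)·(12/5)³/(6·6) = -4536/125 kN·m
Load 3 — applied couple M₀=-11 kN·m at a=3/2 m (b=L-a=9/2):
  M_3 = M₀x/L - M₀  [x>a] = (-11)·(12/5)/6 - (-11) = 33/5 kN·m
Superposition: M = Σ M_i = -2091/125 kN·m ≈ -16.728000 kN·m

M(12/5) = -2091/125 kN·m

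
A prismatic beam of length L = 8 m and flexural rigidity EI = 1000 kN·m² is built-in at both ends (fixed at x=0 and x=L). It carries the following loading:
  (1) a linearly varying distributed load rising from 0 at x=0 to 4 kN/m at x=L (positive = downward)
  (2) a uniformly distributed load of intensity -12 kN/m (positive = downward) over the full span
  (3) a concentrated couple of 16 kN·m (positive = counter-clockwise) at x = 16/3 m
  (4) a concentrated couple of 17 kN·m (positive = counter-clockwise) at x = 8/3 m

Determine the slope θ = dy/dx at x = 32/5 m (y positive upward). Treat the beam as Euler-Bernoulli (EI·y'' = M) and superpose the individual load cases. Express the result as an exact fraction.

Load 1 — triangular load w₀=4 kN/m (0→w₀ over full span):
  θ_1 = -w₀(2x(L-x)(L-2x)(x+2L)+x²(L-x)²)/(120LEI) = -4·(2·(32/5)·(8-(32/5))·(8-2·(32/5))·((32/5)+2·8)+(32/5)²·(8-(32/5))²)/(120·8·1000) = 2048/234375 rad
Load 2 — uniform load w=-12 kN/m over full span:
  θ_2 = -wx(L-x)(L-2x)/(12EI) = -(-12)·(32/5)·(8-(32/5))·(8-2·(32/5))/(12·1000) = -768/15625 rad
Load 3 — applied couple M₀=16 kN·m at a=16/3 m (b=L-a=8/3):
  θ_3 = (R_Ax²/2 - M_Ax - M₀(x-a))/EI  [x>a] with R_A=8/3, M_A=16/3 = ((8/3)·(32/5)²/2 - (16/3)·(32/5) - 16·((32/5)-(16/3)))/1000 = 32/9375 rad
Load 4 — applied couple M₀=17 kN·m at a=8/3 m (b=L-a=16/3):
  θ_4 = (R_Ax²/2 - M_Ax - M₀(x-a))/EI  [x>a] with R_A=17/6, M_A=0 = ((17/6)·(32/5)²/2 - 0·(32/5) - 17·((32/5)-(8/3)))/1000 = -17/3125 rad
Superposition: θ = Σ θ_i = -9947/234375 rad ≈ -0.042441 rad

θ(32/5) = -9947/234375 rad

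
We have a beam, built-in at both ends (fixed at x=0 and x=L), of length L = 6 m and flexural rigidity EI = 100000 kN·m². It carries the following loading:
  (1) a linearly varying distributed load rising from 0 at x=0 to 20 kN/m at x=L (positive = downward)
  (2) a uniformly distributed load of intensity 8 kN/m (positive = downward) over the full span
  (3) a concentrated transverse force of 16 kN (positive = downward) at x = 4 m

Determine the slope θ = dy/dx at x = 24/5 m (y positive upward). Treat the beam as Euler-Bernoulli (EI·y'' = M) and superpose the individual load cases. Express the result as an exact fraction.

Load 1 — triangular load w₀=20 kN/m (0→w₀ over full span):
  θ_1 = -w₀(2x(L-x)(L-2x)(x+2L)+x²(L-x)²)/(120LEI) = -20·(2·(24/5)·(6-(24/5))·(6-2·(24/5))·((24/5)+2·6)+(24/5)²·(6-(24/5))²)/(120·6·100000) = 72/390625 rad
Load 2 — uniform load w=8 kN/m over full span:
  θ_2 = -wx(L-x)(L-2x)/(12EI) = -8·(24/5)·(6-(24/5))·(6-2·(24/5))/(12·100000) = 54/390625 rad
Load 3 — point force P=16 kN at a=4 m (b=L-a=2):
  θ_3 = Pa²(L-x)(2bL-(3b+a)(L-x))/(2L³EI)  [x>a] = 16·4²·(6-(24/5))·(2·2·6-(3·2+4)·(6-(24/5)))/(2·6³·100000) = 4/46875 rad
Superposition: θ = Σ θ_i = 478/1171875 rad ≈ 0.000408 rad

θ(24/5) = 478/1171875 rad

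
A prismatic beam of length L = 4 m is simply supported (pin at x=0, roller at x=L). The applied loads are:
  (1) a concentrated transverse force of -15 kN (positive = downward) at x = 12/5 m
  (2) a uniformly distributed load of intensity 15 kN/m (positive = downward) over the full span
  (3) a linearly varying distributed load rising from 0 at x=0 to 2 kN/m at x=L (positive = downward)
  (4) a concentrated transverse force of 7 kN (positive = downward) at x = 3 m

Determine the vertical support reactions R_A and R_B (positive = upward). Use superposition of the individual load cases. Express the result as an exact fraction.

Load 1 — point force P=-15 kN at a=12/5 m (b=L-a=8/5):
  R_A = Pb/L = (-15)·(8/5)/4 = -6 kN
  R_B = Pa/L = (-15)·(12/5)/4 = -9 kN
Load 2 — uniform load w=15 kN/m over full span:
  R_A = wL/2 = 15·4/2 = 30 kN
  R_B = wL/2 = 15·4/2 = 30 kN
Load 3 — triangular load w₀=2 kN/m (0→w₀ over full span):
  R_A = w₀L/6 = 2·4/6 = 4/3 kN
  R_B = w₀L/3 = 2·4/3 = 8/3 kN
Load 4 — point force P=7 kN at a=3 m (b=L-a=1):
  R_A = Pb/L = 7·1/4 = 7/4 kN
  R_B = Pa/L = 7·3/4 = 21/4 kN
Superposition: R_A = 325/12 kN, R_B = 347/12 kN

R_A = 325/12 kN, R_B = 347/12 kN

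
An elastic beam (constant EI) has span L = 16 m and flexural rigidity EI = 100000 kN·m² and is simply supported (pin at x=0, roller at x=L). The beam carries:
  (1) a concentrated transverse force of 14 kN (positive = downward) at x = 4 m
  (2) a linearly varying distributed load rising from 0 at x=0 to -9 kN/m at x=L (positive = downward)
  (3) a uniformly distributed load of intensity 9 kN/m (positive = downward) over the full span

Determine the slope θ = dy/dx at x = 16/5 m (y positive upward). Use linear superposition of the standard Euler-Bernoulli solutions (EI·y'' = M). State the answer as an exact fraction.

Load 1 — point force P=14 kN at a=4 m (b=L-a=12):
  θ_1 = -Pb(L²-b²-3x²)/(6LEI)  [x≤a] = -14·12·(16²-12²-3·(16/5)²)/(6·16·100000) = -889/625000 rad
Load 2 — triangular load w₀=-9 kN/m (0→w₀ over full span):
  θ_2 = -w₀(7L⁴-30L²x²+15x⁴)/(360LEI) = -(-9)·(7·16⁴-30·16²·(16/5)²+15·(16/5)⁴)/(360·16·100000) = 11648/1953125 rad
Load 3 — uniform load w=9 kN/m over full span:
  θ_3 = -w(L³-6Lx²+4x³)/(24EI) = -9·(16³-6·16·(16/5)²+4·(16/5)³)/(24·100000) = -4752/390625 rad
Superposition: θ = Σ θ_i = -119121/15625000 rad ≈ -0.007624 rad

θ(16/5) = -119121/15625000 rad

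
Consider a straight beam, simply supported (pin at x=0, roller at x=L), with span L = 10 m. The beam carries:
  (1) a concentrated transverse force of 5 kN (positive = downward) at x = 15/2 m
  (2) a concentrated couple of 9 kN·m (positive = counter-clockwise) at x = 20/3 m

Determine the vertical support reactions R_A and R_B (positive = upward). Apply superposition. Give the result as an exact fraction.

Load 1 — point force P=5 kN at a=15/2 m (b=L-a=5/2):
  R_A = Pb/L = 5·(5/2)/10 = 5/4 kN
  R_B = Pa/L = 5·(15/2)/10 = 15/4 kN
Load 2 — applied couple M₀=9 kN·m at a=20/3 m (b=L-a=10/3):
  R_A = M₀/L = 9/10 kN
  R_B = -M₀/L = -9/10 kN
Superposition: R_A = 43/20 kN, R_B = 57/20 kN

R_A = 43/20 kN, R_B = 57/20 kN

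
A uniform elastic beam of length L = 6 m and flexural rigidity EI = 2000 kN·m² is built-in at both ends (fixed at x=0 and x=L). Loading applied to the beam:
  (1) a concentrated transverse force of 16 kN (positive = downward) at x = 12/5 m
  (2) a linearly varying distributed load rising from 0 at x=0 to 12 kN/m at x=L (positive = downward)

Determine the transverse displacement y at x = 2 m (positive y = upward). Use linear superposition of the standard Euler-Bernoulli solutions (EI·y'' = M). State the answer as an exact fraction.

Load 1 — point force P=16 kN at a=12/5 m (b=L-a=18/5):
  y_1 = -Pb²x²(3aL-(3a+b)x)/(6L³EI)  [x≤a] = -16·(18/5)²·2²·(3·(12/5)·6-(3·(12/5)+(18/5))·2)/(6·6³·2000) = -108/15625 m
Load 2 — triangular load w₀=12 kN/m (0→w₀ over full span):
  y_2 = -w₀x²(L-x)²(x+2L)/(120LEI) = -12·2²·(6-2)²·(2+2·6)/(120·6·2000) = -14/1875 m
Superposition: y = Σ y_i = -674/46875 m ≈ -0.014379 m

y(2) = -674/46875 m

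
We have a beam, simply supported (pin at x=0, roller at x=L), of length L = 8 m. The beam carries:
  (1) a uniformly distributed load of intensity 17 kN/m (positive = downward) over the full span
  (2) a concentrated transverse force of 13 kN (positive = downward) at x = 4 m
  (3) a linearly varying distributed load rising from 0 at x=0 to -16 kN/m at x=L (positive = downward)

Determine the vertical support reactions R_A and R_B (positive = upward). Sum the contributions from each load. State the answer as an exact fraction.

R_A = 319/6 kN, R_B = 191/6 kN

Load 1 — uniform load w=17 kN/m over full span:
  R_A = wL/2 = 17·8/2 = 68 kN
  R_B = wL/2 = 17·8/2 = 68 kN
Load 2 — point force P=13 kN at a=4 m (b=L-a=4):
  R_A = Pb/L = 13·4/8 = 13/2 kN
  R_B = Pa/L = 13·4/8 = 13/2 kN
Load 3 — triangular load w₀=-16 kN/m (0→w₀ over full span):
  R_A = w₀L/6 = (-16)·8/6 = -64/3 kN
  R_B = w₀L/3 = (-16)·8/3 = -128/3 kN
Superposition: R_A = 319/6 kN, R_B = 191/6 kN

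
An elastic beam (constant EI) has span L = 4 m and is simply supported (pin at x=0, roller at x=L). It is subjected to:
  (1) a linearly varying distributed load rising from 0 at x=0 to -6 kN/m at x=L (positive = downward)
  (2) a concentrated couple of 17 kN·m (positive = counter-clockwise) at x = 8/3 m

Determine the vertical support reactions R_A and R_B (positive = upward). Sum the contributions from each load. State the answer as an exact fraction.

Load 1 — triangular load w₀=-6 kN/m (0→w₀ over full span):
  R_A = w₀L/6 = (-6)·4/6 = -4 kN
  R_B = w₀L/3 = (-6)·4/3 = -8 kN
Load 2 — applied couple M₀=17 kN·m at a=8/3 m (b=L-a=4/3):
  R_A = M₀/L = 17/4 kN
  R_B = -M₀/L = -17/4 kN
Superposition: R_A = 1/4 kN, R_B = -49/4 kN

R_A = 1/4 kN, R_B = -49/4 kN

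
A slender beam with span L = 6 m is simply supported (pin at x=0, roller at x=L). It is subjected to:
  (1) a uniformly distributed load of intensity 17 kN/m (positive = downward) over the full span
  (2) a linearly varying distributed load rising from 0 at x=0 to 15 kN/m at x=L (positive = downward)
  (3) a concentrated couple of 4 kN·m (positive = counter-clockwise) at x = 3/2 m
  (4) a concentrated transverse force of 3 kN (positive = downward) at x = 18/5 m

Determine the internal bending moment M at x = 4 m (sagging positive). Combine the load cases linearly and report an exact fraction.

Load 1 — uniform load w=17 kN/m over full span:
  M_1 = wx(L-x)/2 = 17·4·(6-4)/2 = 68 kN·m
Load 2 — triangular load w₀=15 kN/m (0→w₀ over full span):
  M_2 = w₀Lx/6 - w₀x³/(6L) = 15·6·4/6 - 15·4³/(6·6) = 100/3 kN·m
Load 3 — applied couple M₀=4 kN·m at a=3/2 m (b=L-a=9/2):
  M_3 = M₀x/L - M₀  [x>a] = 4·4/6 - 4 = -4/3 kN·m
Load 4 — point force P=3 kN at a=18/5 m (b=L-a=12/5):
  M_4 = Pa(L-x)/L  [x>a] = 3·(18/5)·(6-4)/6 = 18/5 kN·m
Superposition: M = Σ M_i = 518/5 kN·m ≈ 103.600000 kN·m

M(4) = 518/5 kN·m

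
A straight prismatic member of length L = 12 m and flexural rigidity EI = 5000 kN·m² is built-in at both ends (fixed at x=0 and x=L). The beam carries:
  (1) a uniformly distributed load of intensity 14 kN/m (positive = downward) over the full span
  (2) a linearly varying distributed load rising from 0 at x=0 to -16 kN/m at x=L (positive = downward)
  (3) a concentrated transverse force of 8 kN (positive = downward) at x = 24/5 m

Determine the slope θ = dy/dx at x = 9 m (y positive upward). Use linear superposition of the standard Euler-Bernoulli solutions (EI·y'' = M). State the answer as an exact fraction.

Load 1 — uniform load w=14 kN/m over full span:
  θ_1 = -wx(L-x)(L-2x)/(12EI) = -14·9·(12-9)·(12-2·9)/(12·5000) = 189/5000 rad
Load 2 — triangular load w₀=-16 kN/m (0→w₀ over full span):
  θ_2 = -w₀(2x(L-x)(L-2x)(x+2L)+x²(L-x)²)/(120LEI) = -(-16)·(2·9·(12-9)·(12-2·9)·(9+2·12)+9²·(12-9)²)/(120·12·5000) = -1107/50000 rad
Load 3 — point force P=8 kN at a=24/5 m (b=L-a=36/5):
  θ_3 = Pa²(L-x)(2bL-(3b+a)(L-x))/(2L³EI)  [x>a] = 8·(24/5)²·(12-9)·(2·(36/5)·12-(3·(36/5)+(24/5))·(12-9))/(2·12³·5000) = 234/78125 rad
Superposition: θ = Σ θ_i = 23319/1250000 rad ≈ 0.018655 rad

θ(9) = 23319/1250000 rad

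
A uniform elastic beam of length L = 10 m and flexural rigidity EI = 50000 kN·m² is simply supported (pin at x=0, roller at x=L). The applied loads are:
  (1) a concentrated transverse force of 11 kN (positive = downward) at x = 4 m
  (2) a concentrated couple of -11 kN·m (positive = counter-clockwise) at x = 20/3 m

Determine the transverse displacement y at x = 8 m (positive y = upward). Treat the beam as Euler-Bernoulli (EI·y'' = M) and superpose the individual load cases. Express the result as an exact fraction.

Load 1 — point force P=11 kN at a=4 m (b=L-a=6):
  y_1 = -Pa(L-x)(2Lx-a²-x²)/(6LEI)  [x>a] = -11·4·(10-8)·(2·10·8-4²-8²)/(6·10·50000) = -22/9375 m
Load 2 — applied couple M₀=-11 kN·m at a=20/3 m (b=L-a=10/3):
  y_2 = (M₀x³/(6L)-M₀(x-a)²/2+C₁x)/EI  [x>a] with C₁=M₀(3b²-L²)/(6L)=110/9 = ((-11)·8³/(6·10)-(-11)·(8-(20/3))²/2+(110/9)·8)/50000 = 77/281250 m
Superposition: y = Σ y_i = -583/281250 m ≈ -0.002073 m

y(8) = -583/281250 m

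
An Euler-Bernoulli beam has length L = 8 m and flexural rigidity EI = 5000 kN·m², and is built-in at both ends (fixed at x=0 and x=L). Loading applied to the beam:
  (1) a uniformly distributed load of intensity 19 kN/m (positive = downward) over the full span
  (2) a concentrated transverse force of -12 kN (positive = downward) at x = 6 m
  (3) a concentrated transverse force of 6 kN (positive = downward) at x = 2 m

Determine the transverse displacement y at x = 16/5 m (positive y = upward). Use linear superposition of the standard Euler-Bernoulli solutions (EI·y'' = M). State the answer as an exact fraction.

Load 1 — uniform load w=19 kN/m over full span:
  y_1 = -wx²(L-x)²/(24EI) = -19·(16/5)²·(8-(16/5))²/(24·5000) = -14592/390625 m
Load 2 — point force P=-12 kN at a=6 m (b=L-a=2):
  y_2 = -Pb²x²(3aL-(3a+b)x)/(6L³EI)  [x≤a] = -(-12)·2²·(16/5)²·(3·6·8-(3·6+2)·(16/5))/(6·8³·5000) = 8/3125 m
Load 3 — point force P=6 kN at a=2 m (b=L-a=6):
  y_3 = -Pa²(L-x)²(3bL-(3b+a)(L-x))/(6L³EI)  [x>a] = -6·2²·(8-(16/5))²·(3·6·8-(3·6+2)·(8-(16/5)))/(6·8³·5000) = -27/15625 m
Superposition: y = Σ y_i = -14267/390625 m ≈ -0.036524 m

y(16/5) = -14267/390625 m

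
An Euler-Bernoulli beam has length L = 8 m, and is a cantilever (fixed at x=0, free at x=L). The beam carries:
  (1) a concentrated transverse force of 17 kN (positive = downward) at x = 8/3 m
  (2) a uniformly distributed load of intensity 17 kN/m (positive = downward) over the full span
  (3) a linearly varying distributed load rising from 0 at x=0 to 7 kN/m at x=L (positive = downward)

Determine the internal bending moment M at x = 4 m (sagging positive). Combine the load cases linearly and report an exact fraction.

Load 1 — point force P=17 kN at a=8/3 m (b=L-a=16/3):
  M_1 = 0  [x>a] = 0 kN·m
Load 2 — uniform load w=17 kN/m over full span:
  M_2 = -w(L-x)²/2 = -17·(8-4)²/2 = -136 kN·m
Load 3 — triangular load w₀=7 kN/m (0→w₀ over full span):
  M_3 = w₀Lx/2 - w₀L²/3 - w₀x³/(6L) = 7·8·4/2 - 7·8²/3 - 7·4³/(6·8) = -140/3 kN·m
Superposition: M = Σ M_i = -548/3 kN·m ≈ -182.666667 kN·m

M(4) = -548/3 kN·m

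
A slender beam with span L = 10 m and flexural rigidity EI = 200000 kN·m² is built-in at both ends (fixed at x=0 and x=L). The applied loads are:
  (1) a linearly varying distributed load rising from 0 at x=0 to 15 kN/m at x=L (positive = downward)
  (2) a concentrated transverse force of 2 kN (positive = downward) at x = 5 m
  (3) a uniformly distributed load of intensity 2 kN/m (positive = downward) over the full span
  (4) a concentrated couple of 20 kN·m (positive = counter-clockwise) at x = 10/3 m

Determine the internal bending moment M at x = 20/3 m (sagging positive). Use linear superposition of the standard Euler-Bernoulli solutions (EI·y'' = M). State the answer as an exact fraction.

M(20/3) = 1625/54 kN·m

Load 1 — triangular load w₀=15 kN/m (0→w₀ over full span):
  M_1 = 3w₀Lx/20 - w₀L²/30 - w₀x³/(6L) = 3·15·10·(20/3)/20 - 15·10²/30 - 15·(20/3)³/(6·10) = 700/27 kN·m
Load 2 — point force P=2 kN at a=5 m (b=L-a=5):
  M_2 = Pa²(a+3b)(L-x)/L³ - Pa²b/L²  [x>a] = 2·5²·(5+3·5)·(10-(20/3))/10³ - 2·5²·5/10² = 5/6 kN·m
Load 3 — uniform load w=2 kN/m over full span:
  M_3 = wLx/2 - wL²/12 - wx²/2 = 2·10·(20/3)/2 - 2·10²/12 - 2·(20/3)²/2 = 50/9 kN·m
Load 4 — applied couple M₀=20 kN·m at a=10/3 m (b=L-a=20/3):
  M_4 = R_Ax - M_A - M₀  [x>a] with R_A=8/3, M_A=0 = (8/3)·(20/3) - 0 - 20 = -20/9 kN·m
Superposition: M = Σ M_i = 1625/54 kN·m ≈ 30.092593 kN·m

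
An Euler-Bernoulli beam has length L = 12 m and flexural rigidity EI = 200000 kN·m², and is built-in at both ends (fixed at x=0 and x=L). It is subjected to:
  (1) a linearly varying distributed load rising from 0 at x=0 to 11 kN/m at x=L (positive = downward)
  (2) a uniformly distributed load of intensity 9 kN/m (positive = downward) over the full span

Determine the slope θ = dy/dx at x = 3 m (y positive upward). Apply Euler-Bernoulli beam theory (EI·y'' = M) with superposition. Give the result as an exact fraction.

Load 1 — triangular load w₀=11 kN/m (0→w₀ over full span):
  θ_1 = -w₀(2x(L-x)(L-2x)(x+2L)+x²(L-x)²)/(120LEI) = -11·(2·3·(12-3)·(12-2·3)·(3+2·12)+3²·(12-3)²)/(120·12·200000) = -11583/32000000 rad
Load 2 — uniform load w=9 kN/m over full span:
  θ_2 = -wx(L-x)(L-2x)/(12EI) = -9·3·(12-3)·(12-2·3)/(12·200000) = -243/400000 rad
Superposition: θ = Σ θ_i = -31023/32000000 rad ≈ -0.000969 rad

θ(3) = -31023/32000000 rad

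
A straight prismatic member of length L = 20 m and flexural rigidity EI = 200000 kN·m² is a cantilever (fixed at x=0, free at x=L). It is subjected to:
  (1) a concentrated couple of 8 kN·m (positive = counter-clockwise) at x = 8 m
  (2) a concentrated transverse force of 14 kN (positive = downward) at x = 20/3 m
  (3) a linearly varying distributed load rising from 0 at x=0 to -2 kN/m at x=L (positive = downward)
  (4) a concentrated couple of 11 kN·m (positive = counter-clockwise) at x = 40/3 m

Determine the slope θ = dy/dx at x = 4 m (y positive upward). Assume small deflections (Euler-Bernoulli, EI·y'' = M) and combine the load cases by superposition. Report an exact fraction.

θ(4) = 903/250000 rad

Load 1 — applied couple M₀=8 kN·m at a=8 m (b=L-a=12):
  θ_1 = M₀x/EI  [x≤a] = 8·4/200000 = 1/6250 rad
Load 2 — point force P=14 kN at a=20/3 m (b=L-a=40/3):
  θ_2 = -Px(2a-x)/(2EI)  [x≤a] = -14·4·(2·(20/3)-4)/(2·200000) = -49/37500 rad
Load 3 — triangular load w₀=-2 kN/m (0→w₀ over full span):
  θ_3 = (w₀Lx²/4-w₀L²x/3-w₀x⁴/(24L))/EI = ((-2)·20·4²/4-(-2)·20²·4/3-(-2)·4⁴/(24·20))/200000 = 851/187500 rad
Load 4 — applied couple M₀=11 kN·m at a=40/3 m (b=L-a=20/3):
  θ_4 = M₀x/EI  [x≤a] = 11·4/200000 = 11/50000 rad
Superposition: θ = Σ θ_i = 903/250000 rad ≈ 0.003612 rad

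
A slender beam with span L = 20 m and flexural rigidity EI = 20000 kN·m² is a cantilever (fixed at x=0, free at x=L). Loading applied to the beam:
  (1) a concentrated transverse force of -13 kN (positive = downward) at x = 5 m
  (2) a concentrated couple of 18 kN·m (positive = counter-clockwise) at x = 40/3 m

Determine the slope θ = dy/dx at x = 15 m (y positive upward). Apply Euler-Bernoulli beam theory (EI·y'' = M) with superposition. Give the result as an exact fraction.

Load 1 — point force P=-13 kN at a=5 m (b=L-a=15):
  θ_1 = -Pa²/(2EI)  [x>a] = -(-13)·5²/(2·20000) = 13/1600 rad
Load 2 — applied couple M₀=18 kN·m at a=40/3 m (b=L-a=20/3):
  θ_2 = M₀a/EI  [x>a] = 18·(40/3)/20000 = 3/250 rad
Superposition: θ = Σ θ_i = 161/8000 rad ≈ 0.020125 rad

θ(15) = 161/8000 rad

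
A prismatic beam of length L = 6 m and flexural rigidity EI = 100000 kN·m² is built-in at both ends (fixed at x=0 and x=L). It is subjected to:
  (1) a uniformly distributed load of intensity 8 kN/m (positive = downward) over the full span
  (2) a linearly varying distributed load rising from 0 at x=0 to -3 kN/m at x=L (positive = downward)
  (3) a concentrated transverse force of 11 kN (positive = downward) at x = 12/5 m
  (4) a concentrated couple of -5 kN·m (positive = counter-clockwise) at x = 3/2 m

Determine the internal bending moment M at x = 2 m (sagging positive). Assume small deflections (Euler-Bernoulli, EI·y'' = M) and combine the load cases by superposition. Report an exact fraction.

Load 1 — uniform load w=8 kN/m over full span:
  M_1 = wLx/2 - wL²/12 - wx²/2 = 8·6·2/2 - 8·6²/12 - 8·2²/2 = 8 kN·m
Load 2 — triangular load w₀=-3 kN/m (0→w₀ over full span):
  M_2 = 3w₀Lx/20 - w₀L²/30 - w₀x³/(6L) = 3·(-3)·6·2/20 - (-3)·6²/30 - (-3)·2³/(6·6) = -17/15 kN·m
Load 3 — point force P=11 kN at a=12/5 m (b=L-a=18/5):
  M_3 = Pb²(3a+b)x/L³ - Pab²/L²  [x≤a] = 11·(18/5)²·(3·(12/5)+(18/5))·2/6³ - 11·(12/5)·(18/5)²/6² = 594/125 kN·m
Load 4 — applied couple M₀=-5 kN·m at a=3/2 m (b=L-a=9/2):
  M_4 = R_Ax - M_A - M₀  [x>a] with R_A=-15/16, M_A=15/16 = (-15/16)·2 - (15/16) - (-5) = 35/16 kN·m
Superposition: M = Σ M_i = 82837/6000 kN·m ≈ 13.806167 kN·m

M(2) = 82837/6000 kN·m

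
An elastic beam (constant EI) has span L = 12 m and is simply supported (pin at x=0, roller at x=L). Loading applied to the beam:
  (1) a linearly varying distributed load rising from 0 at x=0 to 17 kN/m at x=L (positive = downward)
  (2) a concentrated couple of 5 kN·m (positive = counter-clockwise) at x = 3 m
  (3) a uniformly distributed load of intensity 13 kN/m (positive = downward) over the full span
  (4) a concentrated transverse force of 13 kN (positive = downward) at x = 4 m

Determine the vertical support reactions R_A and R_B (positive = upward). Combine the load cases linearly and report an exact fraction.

Load 1 — triangular load w₀=17 kN/m (0→w₀ over full span):
  R_A = w₀L/6 = 17·12/6 = 34 kN
  R_B = w₀L/3 = 17·12/3 = 68 kN
Load 2 — applied couple M₀=5 kN·m at a=3 m (b=L-a=9):
  R_A = M₀/L = 5/12 kN
  R_B = -M₀/L = -5/12 kN
Load 3 — uniform load w=13 kN/m over full span:
  R_A = wL/2 = 13·12/2 = 78 kN
  R_B = wL/2 = 13·12/2 = 78 kN
Load 4 — point force P=13 kN at a=4 m (b=L-a=8):
  R_A = Pb/L = 13·8/12 = 26/3 kN
  R_B = Pa/L = 13·4/12 = 13/3 kN
Superposition: R_A = 1453/12 kN, R_B = 1799/12 kN

R_A = 1453/12 kN, R_B = 1799/12 kN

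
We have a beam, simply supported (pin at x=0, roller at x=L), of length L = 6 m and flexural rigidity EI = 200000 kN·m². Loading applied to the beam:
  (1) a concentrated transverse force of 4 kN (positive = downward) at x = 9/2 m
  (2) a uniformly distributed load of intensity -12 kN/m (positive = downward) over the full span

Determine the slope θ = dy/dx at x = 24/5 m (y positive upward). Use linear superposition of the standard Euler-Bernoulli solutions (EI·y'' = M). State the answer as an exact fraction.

θ(24/5) = -79821/200000000 rad

Load 1 — point force P=4 kN at a=9/2 m (b=L-a=3/2):
  θ_1 = -Pa(2L²-6Lx+3x²+a²)/(6LEI)  [x>a] = -4·(9/2)·(2·6²-6·6·(24/5)+3·(24/5)²+(9/2)²)/(6·6·200000) = 1143/40000000 rad
Load 2 — uniform load w=-12 kN/m over full span:
  θ_2 = -w(L³-6Lx²+4x³)/(24EI) = -(-12)·(6³-6·6·(24/5)²+4·(24/5)³)/(24·200000) = -2673/6250000 rad
Superposition: θ = Σ θ_i = -79821/200000000 rad ≈ -0.000399 rad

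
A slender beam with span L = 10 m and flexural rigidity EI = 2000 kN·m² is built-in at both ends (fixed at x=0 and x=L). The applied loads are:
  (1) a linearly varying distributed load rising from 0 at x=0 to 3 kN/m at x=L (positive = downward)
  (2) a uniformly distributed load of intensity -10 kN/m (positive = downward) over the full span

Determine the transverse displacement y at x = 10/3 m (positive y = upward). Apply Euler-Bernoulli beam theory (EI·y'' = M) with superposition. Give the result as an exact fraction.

y(10/3) = 43/486 m

Load 1 — triangular load w₀=3 kN/m (0→w₀ over full span):
  y_1 = -w₀x²(L-x)²(x+2L)/(120LEI) = -3·(10/3)²·(10-(10/3))²·((10/3)+2·10)/(120·10·2000) = -7/486 m
Load 2 — uniform load w=-10 kN/m over full span:
  y_2 = -wx²(L-x)²/(24EI) = -(-10)·(10/3)²·(10-(10/3))²/(24·2000) = 25/243 m
Superposition: y = Σ y_i = 43/486 m ≈ 0.088477 m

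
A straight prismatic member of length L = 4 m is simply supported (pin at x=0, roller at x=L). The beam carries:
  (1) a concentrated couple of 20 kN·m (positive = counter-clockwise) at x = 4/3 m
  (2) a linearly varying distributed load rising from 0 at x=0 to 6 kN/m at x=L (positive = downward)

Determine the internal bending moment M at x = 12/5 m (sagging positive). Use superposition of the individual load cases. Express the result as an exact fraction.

M(12/5) = -232/125 kN·m

Load 1 — applied couple M₀=20 kN·m at a=4/3 m (b=L-a=8/3):
  M_1 = M₀x/L - M₀  [x>a] = 20·(12/5)/4 - 20 = -8 kN·m
Load 2 — triangular load w₀=6 kN/m (0→w₀ over full span):
  M_2 = w₀Lx/6 - w₀x³/(6L) = 6·4·(12/5)/6 - 6·(12/5)³/(6·4) = 768/125 kN·m
Superposition: M = Σ M_i = -232/125 kN·m ≈ -1.856000 kN·m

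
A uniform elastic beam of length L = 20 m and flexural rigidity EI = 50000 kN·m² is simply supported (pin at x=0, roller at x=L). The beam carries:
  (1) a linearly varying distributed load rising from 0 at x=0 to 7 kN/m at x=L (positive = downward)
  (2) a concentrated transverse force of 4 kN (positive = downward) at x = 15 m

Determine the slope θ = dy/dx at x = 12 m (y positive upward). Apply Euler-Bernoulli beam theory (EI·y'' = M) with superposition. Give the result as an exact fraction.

θ(12) = 26839/4500000 rad

Load 1 — triangular load w₀=7 kN/m (0→w₀ over full span):
  θ_1 = -w₀(7L⁴-30L²x²+15x⁴)/(360LEI) = -7·(7·20⁴-30·20²·12²+15·12⁴)/(360·20·50000) = 812/140625 rad
Load 2 — point force P=4 kN at a=15 m (b=L-a=5):
  θ_2 = -Pb(L²-b²-3x²)/(6LEI)  [x≤a] = -4·5·(20²-5²-3·12²)/(6·20·50000) = 19/100000 rad
Superposition: θ = Σ θ_i = 26839/4500000 rad ≈ 0.005964 rad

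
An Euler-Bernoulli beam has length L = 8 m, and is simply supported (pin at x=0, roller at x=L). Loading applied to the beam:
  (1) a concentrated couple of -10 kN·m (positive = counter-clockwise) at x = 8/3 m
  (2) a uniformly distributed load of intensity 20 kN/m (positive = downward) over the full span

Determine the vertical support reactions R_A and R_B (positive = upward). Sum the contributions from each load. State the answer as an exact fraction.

R_A = 315/4 kN, R_B = 325/4 kN

Load 1 — applied couple M₀=-10 kN·m at a=8/3 m (b=L-a=16/3):
  R_A = M₀/L = (-10)/8 = -5/4 kN
  R_B = -M₀/L = -(-10)/8 = 5/4 kN
Load 2 — uniform load w=20 kN/m over full span:
  R_A = wL/2 = 20·8/2 = 80 kN
  R_B = wL/2 = 20·8/2 = 80 kN
Superposition: R_A = 315/4 kN, R_B = 325/4 kN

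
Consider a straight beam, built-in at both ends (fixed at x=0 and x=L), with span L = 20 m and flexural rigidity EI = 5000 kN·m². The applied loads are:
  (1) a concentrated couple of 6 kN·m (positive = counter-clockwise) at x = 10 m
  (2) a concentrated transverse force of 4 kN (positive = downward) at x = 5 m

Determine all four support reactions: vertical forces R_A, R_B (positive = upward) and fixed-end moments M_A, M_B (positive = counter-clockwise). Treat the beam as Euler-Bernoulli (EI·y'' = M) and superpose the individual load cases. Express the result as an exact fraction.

R_A = 153/40 kN, M_A = 51/4 kN·m, R_B = 7/40 kN, M_B = -9/4 kN·m

Load 1 — applied couple M₀=6 kN·m at a=10 m (b=L-a=10):
  R_A = 6M₀ab/L³ = 6·6·10·10/20³ = 9/20 kN
  M_A = M₀b(2a-b)/L² = 6·10·(2·10-10)/20² = 3/2 kN·m
  R_B = -6M₀ab/L³ = -6·6·10·10/20³ = -9/20 kN
  M_B = M₀a(2b-a)/L² = 6·10·(2·10-10)/20² = 3/2 kN·m
Load 2 — point force P=4 kN at a=5 m (b=L-a=15):
  R_A = Pb²(3a+b)/L³ = 4·15²·(3·5+15)/20³ = 27/8 kN
  M_A = Pab²/L² = 4·5·15²/20² = 45/4 kN·m
  R_B = Pa²(a+3b)/L³ = 4·5²·(5+3·15)/20³ = 5/8 kN
  M_B = -Pa²b/L² = -4·5²·15/20² = -15/4 kN·m
Superposition: R_A = 153/40 kN, M_A = 51/4 kN·m, R_B = 7/40 kN, M_B = -9/4 kN·m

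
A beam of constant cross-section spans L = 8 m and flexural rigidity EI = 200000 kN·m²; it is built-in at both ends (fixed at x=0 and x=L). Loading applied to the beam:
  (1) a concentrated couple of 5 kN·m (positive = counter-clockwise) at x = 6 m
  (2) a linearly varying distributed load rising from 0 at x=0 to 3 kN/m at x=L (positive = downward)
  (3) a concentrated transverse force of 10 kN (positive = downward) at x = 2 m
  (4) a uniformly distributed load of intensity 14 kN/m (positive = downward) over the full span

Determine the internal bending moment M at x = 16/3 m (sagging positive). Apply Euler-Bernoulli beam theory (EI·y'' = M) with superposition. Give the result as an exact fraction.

M(16/3) = 66553/2160 kN·m

Load 1 — applied couple M₀=5 kN·m at a=6 m (b=L-a=2):
  M_1 = R_Ax - M_A  [x≤a] with R_A=45/64, M_A=25/16 = (45/64)·(16/3) - (25/16) = 35/16 kN·m
Load 2 — triangular load w₀=3 kN/m (0→w₀ over full span):
  M_2 = 3w₀Lx/20 - w₀L²/30 - w₀x³/(6L) = 3·3·8·(16/3)/20 - 3·8²/30 - 3·(16/3)³/(6·8) = 448/135 kN·m
Load 3 — point force P=10 kN at a=2 m (b=L-a=6):
  M_3 = Pa²(a+3b)(L-x)/L³ - Pa²b/L²  [x>a] = 10·2²·(2+3·6)·(8-(16/3))/8³ - 10·2²·6/8² = 5/12 kN·m
Load 4 — uniform load w=14 kN/m over full span:
  M_4 = wLx/2 - wL²/12 - wx²/2 = 14·8·(16/3)/2 - 14·8²/12 - 14·(16/3)²/2 = 224/9 kN·m
Superposition: M = Σ M_i = 66553/2160 kN·m ≈ 30.811574 kN·m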